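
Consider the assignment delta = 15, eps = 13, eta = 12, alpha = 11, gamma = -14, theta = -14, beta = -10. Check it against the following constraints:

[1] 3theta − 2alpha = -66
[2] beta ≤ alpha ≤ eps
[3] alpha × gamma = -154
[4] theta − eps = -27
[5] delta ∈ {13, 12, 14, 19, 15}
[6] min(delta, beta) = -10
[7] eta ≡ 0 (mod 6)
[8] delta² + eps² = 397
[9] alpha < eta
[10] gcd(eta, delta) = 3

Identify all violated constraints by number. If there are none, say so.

The assignment fails constraints 1, 8.

[1] 3theta − 2alpha = 3(-14) − 2(11) = -64, not -66  no
[2] values -10 ≤ 11 ≤ 13  yes
[3] alpha × gamma = 11 × (-14) = -154  yes
[4] theta − eps = -14 − 13 = -27  yes
[5] delta = 15 is in {13, 12, 14, 19, 15}  yes
[6] min(15, -10) = -10  yes
[7] 12 mod 6 = 0  yes
[8] delta² + eps² = 15² + 13² = 225 + 169 = 394, not 397  no
[9] alpha = 11, eta = 12; 11 < 12  yes
[10] gcd(12, 15) = 3  yes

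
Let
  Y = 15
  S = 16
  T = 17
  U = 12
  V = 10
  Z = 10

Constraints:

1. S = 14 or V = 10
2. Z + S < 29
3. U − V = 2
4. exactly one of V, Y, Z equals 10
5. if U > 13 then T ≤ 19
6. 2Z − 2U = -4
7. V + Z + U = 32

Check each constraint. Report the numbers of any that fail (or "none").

No — constraint 4 is not satisfied.

1. S = 16 ≠ 14, but V = 10 = 10 (second disjunct)  OK
2. Z + S = 10 + 16 = 26; 26 < 29  OK
3. U − V = 12 − 10 = 2  OK
4. V=10, Y=15, Z=10; 2 of them equal 10, not exactly one  FAIL
5. U = 12, not > 13; antecedent false, conditional vacuously true  OK
6. 2Z − 2U = 2(10) − 2(12) = -4  OK
7. V + Z + U = 10 + 10 + 12 = 32  OK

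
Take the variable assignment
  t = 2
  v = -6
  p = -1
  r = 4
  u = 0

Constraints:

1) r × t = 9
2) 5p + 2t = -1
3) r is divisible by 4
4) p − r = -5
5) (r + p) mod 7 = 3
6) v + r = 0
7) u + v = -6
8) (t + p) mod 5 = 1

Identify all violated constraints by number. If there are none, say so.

Constraints 1, 6 do not hold.

1) r × t = 4 × 2 = 8, not 9  fails
2) 5p + 2t = 5(-1) + 2(2) = -1  holds
3) 4 / 4 = 1, so 4 divides 4  holds
4) p − r = -1 − 4 = -5  holds
5) r + p = 3; 3 mod 7 = 3  holds
6) v + r = -6 + 4 = -2, not 0  fails
7) u + v = 0 + (-6) = -6  holds
8) t + p = 1; 1 mod 5 = 1  holds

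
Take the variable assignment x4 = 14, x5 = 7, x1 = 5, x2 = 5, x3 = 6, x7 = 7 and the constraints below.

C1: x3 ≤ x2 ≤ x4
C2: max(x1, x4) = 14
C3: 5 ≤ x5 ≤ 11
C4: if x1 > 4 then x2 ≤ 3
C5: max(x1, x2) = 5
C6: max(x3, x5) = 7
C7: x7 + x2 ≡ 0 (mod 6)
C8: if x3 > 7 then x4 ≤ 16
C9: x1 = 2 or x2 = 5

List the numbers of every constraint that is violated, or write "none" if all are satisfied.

The assignment fails constraints 1, 4.

C1: values 6, 5, 14; x3 = 6 is not ≤ x2 = 5 — fails.
C2: max(5, 14) = 14 — holds.
C3: x5 = 7 lies in [5, 11] — holds.
C4: x1 = 5 > 4, so we need x2 ≤ 3; but x2 = 5 > 3 — fails.
C5: max(5, 5) = 5 — holds.
C6: max(6, 7) = 7 — holds.
C7: x7 + x2 = 12; 12 mod 6 = 0 — holds.
C8: x3 = 6, not > 7; antecedent false, conditional vacuously true — holds.
C9: x1 = 5 ≠ 2, but x2 = 5 = 5 (second disjunct) — holds.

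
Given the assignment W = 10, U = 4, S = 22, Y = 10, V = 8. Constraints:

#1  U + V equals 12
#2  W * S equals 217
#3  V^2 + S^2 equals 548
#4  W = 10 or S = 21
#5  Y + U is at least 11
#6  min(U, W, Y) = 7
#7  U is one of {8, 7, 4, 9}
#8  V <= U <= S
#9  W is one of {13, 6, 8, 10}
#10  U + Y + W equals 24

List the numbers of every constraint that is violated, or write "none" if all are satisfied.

#1 U + V = 4 + 8 = 12 — holds.
#2 W * S = 10 * 22 = 220, not 217 — fails.
#3 V^2 + S^2 = 8^2 + 22^2 = 64 + 484 = 548 — holds.
#4 W = 10 = 10 (first disjunct) — holds.
#5 Y + U = 10 + 4 = 14; 14 ≥ 11 — holds.
#6 min(4, 10, 10) = 4, not 7 — fails.
#7 U = 4 is in {8, 7, 4, 9} — holds.
#8 values 8, 4, 22; V = 8 is not <= U = 4 — fails.
#9 W = 10 is in {13, 6, 8, 10} — holds.
#10 U + Y + W = 4 + 10 + 10 = 24 — holds.

Constraints 2, 6, and 8 are violated.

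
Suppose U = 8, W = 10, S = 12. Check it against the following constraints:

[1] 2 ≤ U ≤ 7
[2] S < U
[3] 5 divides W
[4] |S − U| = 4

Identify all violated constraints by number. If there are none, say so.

Constraints 1 and 2 are violated.

[1] U = 8 is outside [2, 7]  false
[2] S = 12, U = 8; 12 ≥ 8 (want <)  false
[3] 10 / 5 = 2, so 5 divides 10  true
[4] |12 − 8| = 4  true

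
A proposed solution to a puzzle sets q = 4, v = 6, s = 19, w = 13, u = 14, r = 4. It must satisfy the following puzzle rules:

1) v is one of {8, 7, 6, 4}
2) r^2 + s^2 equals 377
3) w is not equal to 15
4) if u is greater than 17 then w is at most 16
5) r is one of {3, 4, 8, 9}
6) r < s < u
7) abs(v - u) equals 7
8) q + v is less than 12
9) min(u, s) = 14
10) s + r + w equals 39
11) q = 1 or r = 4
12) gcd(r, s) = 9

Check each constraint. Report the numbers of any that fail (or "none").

1) v = 6 is in {8, 7, 6, 4}  holds
2) r^2 + s^2 = 4^2 + 19^2 = 16 + 361 = 377  holds
3) w = 13, and 13 ≠ 15  holds
4) u = 14, not > 17; antecedent false, conditional vacuously true  holds
5) r = 4 is in {3, 4, 8, 9}  holds
6) values 4, 19, 14; s = 19 is not < u = 14  fails
7) abs(6 - 14) = 8, not 7  fails
8) q + v = 4 + 6 = 10; 10 < 12  holds
9) min(14, 19) = 14  holds
10) s + r + w = 19 + 4 + 13 = 36, not 39  fails
11) q = 4 ≠ 1, but r = 4 = 4 (second disjunct)  holds
12) gcd(4, 19) = 1, not 9  fails

Violated: 6, 7, 10, and 12.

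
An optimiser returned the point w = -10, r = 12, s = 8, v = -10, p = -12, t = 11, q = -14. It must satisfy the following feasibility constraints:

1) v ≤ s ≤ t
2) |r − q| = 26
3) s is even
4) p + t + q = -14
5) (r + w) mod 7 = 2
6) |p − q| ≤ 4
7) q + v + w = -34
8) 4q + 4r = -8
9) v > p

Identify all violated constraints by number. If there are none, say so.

The assignment fails constraint 4.

1) values -10 ≤ 8 ≤ 11 — OK.
2) |12 − (-14)| = 26 — OK.
3) s = 8 is even — OK.
4) p + t + q = -12 + 11 + (-14) = -15, not -14 — violated.
5) r + w = 2; 2 mod 7 = 2 — OK.
6) |-12 − (-14)| = 2; 2 ≤ 4 — OK.
7) q + v + w = -14 + (-10) + (-10) = -34 — OK.
8) 4q + 4r = 4(-14) + 4(12) = -8 — OK.
9) v = -10, p = -12; -10 > -12 — OK.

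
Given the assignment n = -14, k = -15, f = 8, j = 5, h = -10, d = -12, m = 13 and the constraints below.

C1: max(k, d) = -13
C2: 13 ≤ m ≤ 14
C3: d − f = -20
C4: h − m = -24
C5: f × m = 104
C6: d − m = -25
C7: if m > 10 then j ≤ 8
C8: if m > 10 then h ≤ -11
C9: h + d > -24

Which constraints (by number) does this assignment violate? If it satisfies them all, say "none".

Constraints 1, 4, and 8 are violated.

C1: max(-15, -12) = -12, not -13 — violated.
C2: m = 13 lies in [13, 14] — OK.
C3: d − f = -12 − 8 = -20 — OK.
C4: h − m = -10 − 13 = -23, not -24 — violated.
C5: f × m = 8 × 13 = 104 — OK.
C6: d − m = -12 − 13 = -25 — OK.
C7: m = 13 > 10, so we need j ≤ 8; j = 5 ≤ 8 — OK.
C8: m = 13 > 10, so we need h ≤ -11; but h = -10 > -11 — violated.
C9: h + d = -10 + (-12) = -22; -22 > -24 — OK.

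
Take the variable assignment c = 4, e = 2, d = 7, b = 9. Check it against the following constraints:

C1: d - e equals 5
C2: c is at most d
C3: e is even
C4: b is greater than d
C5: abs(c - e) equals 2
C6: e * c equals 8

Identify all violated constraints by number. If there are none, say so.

Yes — all constraints hold.

C1: d - e = 7 - 2 = 5  yes
C2: c = 4, d = 7; 4 ≤ 7  yes
C3: e = 2 is even  yes
C4: b = 9, d = 7; 9 > 7  yes
C5: abs(4 - 2) = 2  yes
C6: e * c = 2 * 4 = 8  yes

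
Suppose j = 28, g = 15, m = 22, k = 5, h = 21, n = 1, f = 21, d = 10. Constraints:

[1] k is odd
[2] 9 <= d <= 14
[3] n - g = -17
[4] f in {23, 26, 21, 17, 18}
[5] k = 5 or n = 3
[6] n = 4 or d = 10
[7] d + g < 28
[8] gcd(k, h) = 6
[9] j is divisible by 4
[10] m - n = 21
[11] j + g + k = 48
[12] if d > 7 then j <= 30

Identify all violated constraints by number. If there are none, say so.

[1] k = 5 is odd  ✓
[2] d = 10 lies in [9, 14]  ✓
[3] n - g = 1 - 15 = -14, not -17  ✗
[4] f = 21 is in {23, 26, 21, 17, 18}  ✓
[5] k = 5 = 5 (first disjunct)  ✓
[6] n = 1 ≠ 4, but d = 10 = 10 (second disjunct)  ✓
[7] d + g = 10 + 15 = 25; 25 < 28  ✓
[8] gcd(5, 21) = 1, not 6  ✗
[9] 28 / 4 = 7, so 4 divides 28  ✓
[10] m - n = 22 - 1 = 21  ✓
[11] j + g + k = 28 + 15 + 5 = 48  ✓
[12] d = 10 > 7, so we need j ≤ 30; j = 28 ≤ 30  ✓

Constraints 3, 8 are violated.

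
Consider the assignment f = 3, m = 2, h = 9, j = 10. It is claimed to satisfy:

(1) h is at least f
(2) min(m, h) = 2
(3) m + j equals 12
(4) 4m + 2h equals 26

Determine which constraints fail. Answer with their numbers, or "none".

None — every constraint holds.

(1) h = 9, f = 3; 9 ≥ 3 — holds.
(2) min(2, 9) = 2 — holds.
(3) m + j = 2 + 10 = 12 — holds.
(4) 4m + 2h = 4(2) + 2(9) = 26 — holds.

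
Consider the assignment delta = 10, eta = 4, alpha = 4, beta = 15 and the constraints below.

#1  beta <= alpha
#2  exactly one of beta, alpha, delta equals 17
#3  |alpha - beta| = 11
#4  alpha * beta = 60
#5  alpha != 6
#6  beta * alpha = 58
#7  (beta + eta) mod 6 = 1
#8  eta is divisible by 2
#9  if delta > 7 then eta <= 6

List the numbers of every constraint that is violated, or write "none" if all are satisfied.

#1 beta = 15, alpha = 4; 15 > 4 (want ≤)  no
#2 beta=15, alpha=4, delta=10; 0 of them equal 17, not exactly one  no
#3 |4 - 15| = 11  yes
#4 alpha * beta = 4 * 15 = 60  yes
#5 alpha = 4, and 4 ≠ 6  yes
#6 beta * alpha = 15 * 4 = 60, not 58  no
#7 beta + eta = 19; 19 mod 6 = 1  yes
#8 4 / 2 = 2, so 2 divides 4  yes
#9 delta = 10 > 7, so we need eta ≤ 6; eta = 4 ≤ 6  yes

The assignment fails constraints 1, 2, and 6.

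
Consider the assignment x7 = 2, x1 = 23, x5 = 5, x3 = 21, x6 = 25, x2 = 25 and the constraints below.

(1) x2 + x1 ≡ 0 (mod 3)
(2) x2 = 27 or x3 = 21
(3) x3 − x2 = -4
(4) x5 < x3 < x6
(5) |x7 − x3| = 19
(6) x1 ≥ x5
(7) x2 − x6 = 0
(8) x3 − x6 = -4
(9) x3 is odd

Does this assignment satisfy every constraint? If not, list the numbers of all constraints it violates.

All constraints are satisfied.

(1) x2 + x1 = 48; 48 mod 3 = 0  OK
(2) x2 = 25 ≠ 27, but x3 = 21 = 21 (second disjunct)  OK
(3) x3 − x2 = 21 − 25 = -4  OK
(4) values 5 < 21 < 25  OK
(5) |2 − 21| = 19  OK
(6) x1 = 23, x5 = 5; 23 ≥ 5  OK
(7) x2 − x6 = 25 − 25 = 0  OK
(8) x3 − x6 = 21 − 25 = -4  OK
(9) x3 = 21 is odd  OK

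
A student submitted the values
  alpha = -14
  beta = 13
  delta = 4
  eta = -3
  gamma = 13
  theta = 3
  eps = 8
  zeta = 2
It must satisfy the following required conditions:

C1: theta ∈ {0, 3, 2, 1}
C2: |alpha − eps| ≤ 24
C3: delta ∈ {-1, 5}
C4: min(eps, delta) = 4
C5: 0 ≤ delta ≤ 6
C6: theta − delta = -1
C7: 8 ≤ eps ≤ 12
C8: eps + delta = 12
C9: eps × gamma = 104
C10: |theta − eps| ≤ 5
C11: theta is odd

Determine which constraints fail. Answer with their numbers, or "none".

C1: theta = 3 is in {0, 3, 2, 1} — holds.
C2: |-14 − 8| = 22; 22 ≤ 24 — holds.
C3: delta = 4 is not in {-1, 5} — does not hold.
C4: min(8, 4) = 4 — holds.
C5: delta = 4 lies in [0, 6] — holds.
C6: theta − delta = 3 − 4 = -1 — holds.
C7: eps = 8 lies in [8, 12] — holds.
C8: eps + delta = 8 + 4 = 12 — holds.
C9: eps × gamma = 8 × 13 = 104 — holds.
C10: |3 − 8| = 5; 5 ≤ 5 — holds.
C11: theta = 3 is odd — holds.

The assignment fails constraint 3.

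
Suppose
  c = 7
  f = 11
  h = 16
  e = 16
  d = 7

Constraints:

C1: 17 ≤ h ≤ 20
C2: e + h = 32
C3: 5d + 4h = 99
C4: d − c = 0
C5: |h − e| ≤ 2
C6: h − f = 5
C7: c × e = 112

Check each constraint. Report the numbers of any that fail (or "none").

Violated: 1.

C1: h = 16 is outside [17, 20] — violated.
C2: e + h = 16 + 16 = 32 — satisfied.
C3: 5d + 4h = 5(7) + 4(16) = 99 — satisfied.
C4: d − c = 7 − 7 = 0 — satisfied.
C5: |16 − 16| = 0; 0 ≤ 2 — satisfied.
C6: h − f = 16 − 11 = 5 — satisfied.
C7: c × e = 7 × 16 = 112 — satisfied.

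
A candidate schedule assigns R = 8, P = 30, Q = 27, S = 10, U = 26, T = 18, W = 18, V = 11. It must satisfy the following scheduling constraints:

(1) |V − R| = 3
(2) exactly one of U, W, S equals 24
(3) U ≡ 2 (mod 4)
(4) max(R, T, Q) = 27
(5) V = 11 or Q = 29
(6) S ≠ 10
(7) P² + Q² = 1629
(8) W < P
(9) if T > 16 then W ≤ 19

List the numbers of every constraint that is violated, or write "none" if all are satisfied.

No — constraints 2 and 6 are not satisfied.

(1) |11 − 8| = 3  OK
(2) U=26, W=18, S=10; 0 of them equal 24, not exactly one  FAIL
(3) 26 mod 4 = 2  OK
(4) max(8, 18, 27) = 27  OK
(5) V = 11 = 11 (first disjunct)  OK
(6) S = 10, but 10 is required to differ  FAIL
(7) P² + Q² = 30² + 27² = 900 + 729 = 1629  OK
(8) W = 18, P = 30; 18 < 30  OK
(9) T = 18 > 16, so we need W ≤ 19; W = 18 ≤ 19  OK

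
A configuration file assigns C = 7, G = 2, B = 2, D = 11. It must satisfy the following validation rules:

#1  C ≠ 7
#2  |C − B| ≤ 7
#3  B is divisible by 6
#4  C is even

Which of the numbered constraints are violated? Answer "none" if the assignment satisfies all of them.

Violated: 1, 3, and 4.

#1 C = 7, but 7 is required to differ — does not hold.
#2 |7 − 2| = 5; 5 ≤ 7 — holds.
#3 2 = 6×0 + 2, so 6 does not divide 2 — does not hold.
#4 C = 7 is odd — does not hold.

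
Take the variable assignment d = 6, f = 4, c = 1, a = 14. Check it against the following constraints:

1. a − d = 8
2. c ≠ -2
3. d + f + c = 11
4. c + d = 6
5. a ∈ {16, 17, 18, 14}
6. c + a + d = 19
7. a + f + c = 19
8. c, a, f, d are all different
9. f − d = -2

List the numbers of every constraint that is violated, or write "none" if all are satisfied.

1. a − d = 14 − 6 = 8 — holds.
2. c = 1, and 1 ≠ -2 — holds.
3. d + f + c = 6 + 4 + 1 = 11 — holds.
4. c + d = 1 + 6 = 7, not 6 — fails.
5. a = 14 is in {16, 17, 18, 14} — holds.
6. c + a + d = 1 + 14 + 6 = 21, not 19 — fails.
7. a + f + c = 14 + 4 + 1 = 19 — holds.
8. values 1, 14, 4, 6 are pairwise distinct — holds.
9. f − d = 4 − 6 = -2 — holds.

No — constraints 4 and 6 are not satisfied.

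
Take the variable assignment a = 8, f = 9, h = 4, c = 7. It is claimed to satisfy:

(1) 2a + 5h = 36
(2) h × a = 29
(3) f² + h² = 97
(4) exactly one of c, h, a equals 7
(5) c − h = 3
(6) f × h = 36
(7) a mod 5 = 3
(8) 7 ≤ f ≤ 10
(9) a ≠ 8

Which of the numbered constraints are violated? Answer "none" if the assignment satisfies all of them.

Constraints 2, 9 do not hold.

(1) 2a + 5h = 2(8) + 5(4) = 36 — holds.
(2) h × a = 4 × 8 = 32, not 29 — does not hold.
(3) f² + h² = 9² + 4² = 81 + 16 = 97 — holds.
(4) c=7, h=4, a=8; 1 of them equals 7 — holds.
(5) c − h = 7 − 4 = 3 — holds.
(6) f × h = 9 × 4 = 36 — holds.
(7) 8 mod 5 = 3 — holds.
(8) f = 9 lies in [7, 10] — holds.
(9) a = 8, but 8 is required to differ — does not hold.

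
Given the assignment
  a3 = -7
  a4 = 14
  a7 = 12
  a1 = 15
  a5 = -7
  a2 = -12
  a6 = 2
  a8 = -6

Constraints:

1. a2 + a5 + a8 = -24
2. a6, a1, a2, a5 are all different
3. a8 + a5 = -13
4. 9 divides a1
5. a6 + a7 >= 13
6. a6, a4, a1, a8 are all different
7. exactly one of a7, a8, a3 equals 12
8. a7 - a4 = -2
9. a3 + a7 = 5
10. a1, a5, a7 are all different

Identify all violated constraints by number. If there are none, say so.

Constraints 1, 4 do not hold.

1. a2 + a5 + a8 = -12 + (-7) + (-6) = -25, not -24 — violated.
2. values 2, 15, -12, -7 are pairwise distinct — OK.
3. a8 + a5 = -6 + (-7) = -13 — OK.
4. 15 = 9*1 + 6, so 9 does not divide 15 — violated.
5. a6 + a7 = 2 + 12 = 14; 14 ≥ 13 — OK.
6. values 2, 14, 15, -6 are pairwise distinct — OK.
7. a7=12, a8=-6, a3=-7; 1 of them equals 12 — OK.
8. a7 - a4 = 12 - 14 = -2 — OK.
9. a3 + a7 = -7 + 12 = 5 — OK.
10. values 15, -7, 12 are pairwise distinct — OK.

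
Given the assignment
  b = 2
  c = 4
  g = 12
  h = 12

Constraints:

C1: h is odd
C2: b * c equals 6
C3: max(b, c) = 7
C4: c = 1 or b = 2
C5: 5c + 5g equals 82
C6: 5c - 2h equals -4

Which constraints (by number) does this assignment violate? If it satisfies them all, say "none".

C1: h = 12 is even  false
C2: b * c = 2 * 4 = 8, not 6  false
C3: max(2, 4) = 4, not 7  false
C4: c = 4 ≠ 1, but b = 2 = 2 (second disjunct)  true
C5: 5c + 5g = 5(4) + 5(12) = 80, not 82  false
C6: 5c - 2h = 5(4) - 2(12) = -4  true

Constraints 1, 2, 3, and 5 are violated.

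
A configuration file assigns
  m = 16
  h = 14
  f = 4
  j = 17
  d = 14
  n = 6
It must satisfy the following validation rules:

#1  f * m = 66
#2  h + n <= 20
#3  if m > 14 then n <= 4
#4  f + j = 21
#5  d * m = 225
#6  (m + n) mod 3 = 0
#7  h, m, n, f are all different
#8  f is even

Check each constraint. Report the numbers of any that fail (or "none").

No — constraints 1, 3, 5, and 6 are not satisfied.

#1 f * m = 4 * 16 = 64, not 66 — violated.
#2 h + n = 14 + 6 = 20; 20 ≤ 20 — satisfied.
#3 m = 16 > 14, so we need n ≤ 4; but n = 6 > 4 — violated.
#4 f + j = 4 + 17 = 21 — satisfied.
#5 d * m = 14 * 16 = 224, not 225 — violated.
#6 m + n = 22; 22 mod 3 = 1, not 0 — violated.
#7 values 14, 16, 6, 4 are pairwise distinct — satisfied.
#8 f = 4 is even — satisfied.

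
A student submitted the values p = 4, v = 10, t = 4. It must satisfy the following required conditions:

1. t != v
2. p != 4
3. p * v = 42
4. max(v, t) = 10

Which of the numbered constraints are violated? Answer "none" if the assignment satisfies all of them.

Constraints 2 and 3 are violated.

1. t = 4, v = 10; distinct — satisfied.
2. p = 4, but 4 is required to differ — violated.
3. p * v = 4 * 10 = 40, not 42 — violated.
4. max(10, 4) = 10 — satisfied.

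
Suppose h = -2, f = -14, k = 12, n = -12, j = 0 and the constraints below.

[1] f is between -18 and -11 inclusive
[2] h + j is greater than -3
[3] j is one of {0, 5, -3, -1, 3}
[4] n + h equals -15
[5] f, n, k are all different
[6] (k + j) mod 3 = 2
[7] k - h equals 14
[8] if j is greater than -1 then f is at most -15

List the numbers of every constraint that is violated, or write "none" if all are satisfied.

Violated: 4, 6, and 8.

[1] f = -14 lies in [-18, -11]  ✔
[2] h + j = -2 + 0 = -2; -2 > -3  ✔
[3] j = 0 is in {0, 5, -3, -1, 3}  ✔
[4] n + h = -12 + (-2) = -14, not -15  ✘
[5] values -14, -12, 12 are pairwise distinct  ✔
[6] k + j = 12; 12 mod 3 = 0, not 2  ✘
[7] k - h = 12 - (-2) = 14  ✔
[8] j = 0 > -1, so we need f ≤ -15; but f = -14 > -15  ✘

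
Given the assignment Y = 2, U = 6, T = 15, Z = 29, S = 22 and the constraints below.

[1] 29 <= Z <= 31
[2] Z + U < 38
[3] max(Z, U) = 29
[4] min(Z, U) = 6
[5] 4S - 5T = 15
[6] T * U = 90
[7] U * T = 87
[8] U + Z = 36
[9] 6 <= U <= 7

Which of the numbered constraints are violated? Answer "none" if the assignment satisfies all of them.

No — constraints 5, 7, and 8 are not satisfied.

[1] Z = 29 lies in [29, 31] — OK.
[2] Z + U = 29 + 6 = 35; 35 < 38 — OK.
[3] max(29, 6) = 29 — OK.
[4] min(29, 6) = 6 — OK.
[5] 4S - 5T = 4(22) - 5(15) = 13, not 15 — violated.
[6] T * U = 15 * 6 = 90 — OK.
[7] U * T = 6 * 15 = 90, not 87 — violated.
[8] U + Z = 6 + 29 = 35, not 36 — violated.
[9] U = 6 lies in [6, 7] — OK.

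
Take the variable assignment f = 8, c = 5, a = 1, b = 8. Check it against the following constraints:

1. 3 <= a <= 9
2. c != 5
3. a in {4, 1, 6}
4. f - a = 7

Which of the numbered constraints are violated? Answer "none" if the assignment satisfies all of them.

Constraints 1, 2 do not hold.

1. a = 1 is outside [3, 9] — fails.
2. c = 5, but 5 is required to differ — fails.
3. a = 1 is in {4, 1, 6} — holds.
4. f - a = 8 - 1 = 7 — holds.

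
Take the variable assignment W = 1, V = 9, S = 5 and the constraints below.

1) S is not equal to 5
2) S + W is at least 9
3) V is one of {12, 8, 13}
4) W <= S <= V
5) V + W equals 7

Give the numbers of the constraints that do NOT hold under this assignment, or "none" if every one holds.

1) S = 5, but 5 is required to differ  FAIL
2) S + W = 5 + 1 = 6; 6 < 9, bound 9 not met  FAIL
3) V = 9 is not in {12, 8, 13}  FAIL
4) values 1 <= 5 <= 9  OK
5) V + W = 9 + 1 = 10, not 7  FAIL

No — constraints 1, 2, 3, and 5 are not satisfied.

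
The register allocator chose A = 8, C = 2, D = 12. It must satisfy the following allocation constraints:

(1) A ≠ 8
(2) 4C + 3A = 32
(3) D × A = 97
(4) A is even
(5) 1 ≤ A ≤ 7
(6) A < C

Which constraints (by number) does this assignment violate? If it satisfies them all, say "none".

(1) A = 8, but 8 is required to differ — fails.
(2) 4C + 3A = 4(2) + 3(8) = 32 — holds.
(3) D × A = 12 × 8 = 96, not 97 — fails.
(4) A = 8 is even — holds.
(5) A = 8 is outside [1, 7] — fails.
(6) A = 8, C = 2; 8 ≥ 2 (want <) — fails.

Violated: 1, 3, 5, and 6.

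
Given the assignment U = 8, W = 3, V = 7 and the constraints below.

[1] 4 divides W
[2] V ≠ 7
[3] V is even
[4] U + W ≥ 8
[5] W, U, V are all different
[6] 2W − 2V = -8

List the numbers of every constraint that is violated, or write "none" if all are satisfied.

No — constraints 1, 2, 3 are not satisfied.

[1] 3 = 4×0 + 3, so 4 does not divide 3  fails
[2] V = 7, but 7 is required to differ  fails
[3] V = 7 is odd  fails
[4] U + W = 8 + 3 = 11; 11 ≥ 8  holds
[5] values 3, 8, 7 are pairwise distinct  holds
[6] 2W − 2V = 2(3) − 2(7) = -8  holds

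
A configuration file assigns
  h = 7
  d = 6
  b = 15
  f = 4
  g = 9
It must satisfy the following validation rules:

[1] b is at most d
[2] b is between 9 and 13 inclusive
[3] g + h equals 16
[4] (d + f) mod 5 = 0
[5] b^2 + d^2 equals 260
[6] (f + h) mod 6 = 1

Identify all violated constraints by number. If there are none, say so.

Constraints 1, 2, 5, and 6 are violated.

[1] b = 15, d = 6; 15 > 6 (want ≤)  no
[2] b = 15 is outside [9, 13]  no
[3] g + h = 9 + 7 = 16  yes
[4] d + f = 10; 10 mod 5 = 0  yes
[5] b^2 + d^2 = 15^2 + 6^2 = 225 + 36 = 261, not 260  no
[6] f + h = 11; 11 mod 6 = 5, not 1  no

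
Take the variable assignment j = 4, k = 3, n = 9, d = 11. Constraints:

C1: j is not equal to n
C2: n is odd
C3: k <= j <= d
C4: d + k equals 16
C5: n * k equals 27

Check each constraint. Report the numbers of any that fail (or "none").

C1: j = 4, n = 9; distinct  OK
C2: n = 9 is odd  OK
C3: values 3 <= 4 <= 11  OK
C4: d + k = 11 + 3 = 14, not 16  FAIL
C5: n * k = 9 * 3 = 27  OK

Constraint 4 is violated.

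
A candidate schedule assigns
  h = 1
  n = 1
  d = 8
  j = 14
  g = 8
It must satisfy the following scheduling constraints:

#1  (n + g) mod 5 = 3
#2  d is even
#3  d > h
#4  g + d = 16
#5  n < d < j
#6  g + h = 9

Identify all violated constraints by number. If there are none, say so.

No — constraint 1 is not satisfied.

#1 n + g = 9; 9 mod 5 = 4, not 3  ✘
#2 d = 8 is even  ✔
#3 d = 8, h = 1; 8 > 1  ✔
#4 g + d = 8 + 8 = 16  ✔
#5 values 1 < 8 < 14  ✔
#6 g + h = 8 + 1 = 9  ✔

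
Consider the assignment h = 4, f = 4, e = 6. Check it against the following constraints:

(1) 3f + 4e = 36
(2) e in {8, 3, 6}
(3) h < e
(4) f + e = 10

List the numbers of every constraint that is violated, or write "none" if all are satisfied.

No violations.

(1) 3f + 4e = 3(4) + 4(6) = 36  ✔
(2) e = 6 is in {8, 3, 6}  ✔
(3) h = 4, e = 6; 4 < 6  ✔
(4) f + e = 4 + 6 = 10  ✔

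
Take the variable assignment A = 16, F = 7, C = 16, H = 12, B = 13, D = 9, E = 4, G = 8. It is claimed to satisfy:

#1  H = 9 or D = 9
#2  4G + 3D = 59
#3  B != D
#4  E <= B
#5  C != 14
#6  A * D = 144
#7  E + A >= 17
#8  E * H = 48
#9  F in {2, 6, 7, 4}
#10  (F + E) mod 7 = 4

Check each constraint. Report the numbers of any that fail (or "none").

Yes — all constraints hold.

#1 H = 12 ≠ 9, but D = 9 = 9 (second disjunct)  yes
#2 4G + 3D = 4(8) + 3(9) = 59  yes
#3 B = 13, D = 9; distinct  yes
#4 E = 4, B = 13; 4 ≤ 13  yes
#5 C = 16, and 16 ≠ 14  yes
#6 A * D = 16 * 9 = 144  yes
#7 E + A = 4 + 16 = 20; 20 ≥ 17  yes
#8 E * H = 4 * 12 = 48  yes
#9 F = 7 is in {2, 6, 7, 4}  yes
#10 F + E = 11; 11 mod 7 = 4  yes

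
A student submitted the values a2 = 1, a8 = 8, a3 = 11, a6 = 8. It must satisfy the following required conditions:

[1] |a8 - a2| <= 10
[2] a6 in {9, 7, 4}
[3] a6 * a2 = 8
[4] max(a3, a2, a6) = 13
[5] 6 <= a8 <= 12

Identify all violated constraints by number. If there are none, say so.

Violated: 2, 4.

[1] |8 - 1| = 7; 7 ≤ 10 — OK.
[2] a6 = 8 is not in {9, 7, 4} — violated.
[3] a6 * a2 = 8 * 1 = 8 — OK.
[4] max(11, 1, 8) = 11, not 13 — violated.
[5] a8 = 8 lies in [6, 12] — OK.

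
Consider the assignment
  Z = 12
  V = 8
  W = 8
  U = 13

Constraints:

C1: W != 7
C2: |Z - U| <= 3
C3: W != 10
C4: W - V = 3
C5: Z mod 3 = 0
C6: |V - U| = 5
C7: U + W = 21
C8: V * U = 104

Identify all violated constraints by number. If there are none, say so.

C1: W = 8, and 8 ≠ 7  ✓
C2: |12 - 13| = 1; 1 ≤ 3  ✓
C3: W = 8, and 8 ≠ 10  ✓
C4: W - V = 8 - 8 = 0, not 3  ✗
C5: 12 mod 3 = 0  ✓
C6: |8 - 13| = 5  ✓
C7: U + W = 13 + 8 = 21  ✓
C8: V * U = 8 * 13 = 104  ✓

No — constraint 4 is not satisfied.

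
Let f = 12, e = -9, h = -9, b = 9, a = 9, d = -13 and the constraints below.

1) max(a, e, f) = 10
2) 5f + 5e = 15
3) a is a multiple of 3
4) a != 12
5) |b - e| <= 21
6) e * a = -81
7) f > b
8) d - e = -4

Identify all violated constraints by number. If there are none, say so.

1) max(9, -9, 12) = 12, not 10 — violated.
2) 5f + 5e = 5(12) + 5(-9) = 15 — OK.
3) 9 / 3 = 3, so 3 divides 9 — OK.
4) a = 9, and 9 ≠ 12 — OK.
5) |9 - (-9)| = 18; 18 ≤ 21 — OK.
6) e * a = -9 * 9 = -81 — OK.
7) f = 12, b = 9; 12 > 9 — OK.
8) d - e = -13 - (-9) = -4 — OK.

No — constraint 1 is not satisfied.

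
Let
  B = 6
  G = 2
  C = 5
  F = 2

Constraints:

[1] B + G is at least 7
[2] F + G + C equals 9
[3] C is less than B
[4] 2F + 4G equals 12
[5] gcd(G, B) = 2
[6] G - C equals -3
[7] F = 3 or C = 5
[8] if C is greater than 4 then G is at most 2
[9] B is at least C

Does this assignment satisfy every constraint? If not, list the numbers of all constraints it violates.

[1] B + G = 6 + 2 = 8; 8 ≥ 7 — holds.
[2] F + G + C = 2 + 2 + 5 = 9 — holds.
[3] C = 5, B = 6; 5 < 6 — holds.
[4] 2F + 4G = 2(2) + 4(2) = 12 — holds.
[5] gcd(2, 6) = 2 — holds.
[6] G - C = 2 - 5 = -3 — holds.
[7] F = 2 ≠ 3, but C = 5 = 5 (second disjunct) — holds.
[8] C = 5 > 4, so we need G ≤ 2; G = 2 ≤ 2 — holds.
[9] B = 6, C = 5; 6 ≥ 5 — holds.

The assignment satisfies every constraint.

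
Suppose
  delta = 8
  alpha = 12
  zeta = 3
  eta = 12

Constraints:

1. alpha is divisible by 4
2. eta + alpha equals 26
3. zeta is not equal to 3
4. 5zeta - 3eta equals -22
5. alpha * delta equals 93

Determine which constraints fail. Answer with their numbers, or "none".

No — constraints 2, 3, 4, and 5 are not satisfied.

1. 12 / 4 = 3, so 4 divides 12 — holds.
2. eta + alpha = 12 + 12 = 24, not 26 — does not hold.
3. zeta = 3, but 3 is required to differ — does not hold.
4. 5zeta - 3eta = 5(3) - 3(12) = -21, not -22 — does not hold.
5. alpha * delta = 12 * 8 = 96, not 93 — does not hold.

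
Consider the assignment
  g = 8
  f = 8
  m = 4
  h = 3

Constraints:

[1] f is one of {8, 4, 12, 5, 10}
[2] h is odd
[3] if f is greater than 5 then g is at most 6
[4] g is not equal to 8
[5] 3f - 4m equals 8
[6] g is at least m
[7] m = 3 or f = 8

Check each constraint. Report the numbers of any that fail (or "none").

[1] f = 8 is in {8, 4, 12, 5, 10} — satisfied.
[2] h = 3 is odd — satisfied.
[3] f = 8 > 5, so we need g ≤ 6; but g = 8 > 6 — violated.
[4] g = 8, but 8 is required to differ — violated.
[5] 3f - 4m = 3(8) - 4(4) = 8 — satisfied.
[6] g = 8, m = 4; 8 ≥ 4 — satisfied.
[7] m = 4 ≠ 3, but f = 8 = 8 (second disjunct) — satisfied.

No — constraints 3, 4 are not satisfied.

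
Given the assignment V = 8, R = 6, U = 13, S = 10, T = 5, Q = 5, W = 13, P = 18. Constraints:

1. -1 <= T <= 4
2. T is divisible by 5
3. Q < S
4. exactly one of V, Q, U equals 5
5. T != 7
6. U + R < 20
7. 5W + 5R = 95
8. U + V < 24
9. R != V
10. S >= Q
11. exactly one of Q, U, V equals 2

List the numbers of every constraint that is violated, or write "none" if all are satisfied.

Violated: 1, 11.

1. T = 5 is outside [-1, 4] — fails.
2. 5 / 5 = 1, so 5 divides 5 — holds.
3. Q = 5, S = 10; 5 < 10 — holds.
4. V=8, Q=5, U=13; 1 of them equals 5 — holds.
5. T = 5, and 5 ≠ 7 — holds.
6. U + R = 13 + 6 = 19; 19 < 20 — holds.
7. 5W + 5R = 5(13) + 5(6) = 95 — holds.
8. U + V = 13 + 8 = 21; 21 < 24 — holds.
9. R = 6, V = 8; distinct — holds.
10. S = 10, Q = 5; 10 ≥ 5 — holds.
11. Q=5, U=13, V=8; 0 of them equal 2, not exactly one — fails.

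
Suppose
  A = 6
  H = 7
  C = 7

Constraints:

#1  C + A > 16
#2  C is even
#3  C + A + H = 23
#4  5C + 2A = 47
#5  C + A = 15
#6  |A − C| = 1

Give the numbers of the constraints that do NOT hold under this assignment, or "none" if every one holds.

#1 C + A = 7 + 6 = 13; 13 ≤ 16, bound 16 not met  ✘
#2 C = 7 is odd  ✘
#3 C + A + H = 7 + 6 + 7 = 20, not 23  ✘
#4 5C + 2A = 5(7) + 2(6) = 47  ✔
#5 C + A = 7 + 6 = 13, not 15  ✘
#6 |6 − 7| = 1  ✔

No — constraints 1, 2, 3, and 5 are not satisfied.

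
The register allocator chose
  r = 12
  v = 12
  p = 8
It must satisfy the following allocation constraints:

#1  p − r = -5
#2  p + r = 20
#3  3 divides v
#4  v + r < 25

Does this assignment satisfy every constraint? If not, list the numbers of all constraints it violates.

Constraint 1 does not hold.

#1 p − r = 8 − 12 = -4, not -5 — does not hold.
#2 p + r = 8 + 12 = 20 — holds.
#3 12 / 3 = 4, so 3 divides 12 — holds.
#4 v + r = 12 + 12 = 24; 24 < 25 — holds.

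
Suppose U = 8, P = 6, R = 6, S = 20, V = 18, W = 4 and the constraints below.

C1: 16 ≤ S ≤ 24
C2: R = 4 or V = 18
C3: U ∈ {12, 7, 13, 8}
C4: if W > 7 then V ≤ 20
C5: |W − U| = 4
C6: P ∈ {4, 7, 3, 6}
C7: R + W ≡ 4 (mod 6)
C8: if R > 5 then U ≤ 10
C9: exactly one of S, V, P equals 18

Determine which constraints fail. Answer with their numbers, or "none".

No violations.

C1: S = 20 lies in [16, 24]  ✔
C2: R = 6 ≠ 4, but V = 18 = 18 (second disjunct)  ✔
C3: U = 8 is in {12, 7, 13, 8}  ✔
C4: W = 4, not > 7; antecedent false, conditional vacuously true  ✔
C5: |4 − 8| = 4  ✔
C6: P = 6 is in {4, 7, 3, 6}  ✔
C7: R + W = 10; 10 mod 6 = 4  ✔
C8: R = 6 > 5, so we need U ≤ 10; U = 8 ≤ 10  ✔
C9: S=20, V=18, P=6; 1 of them equals 18  ✔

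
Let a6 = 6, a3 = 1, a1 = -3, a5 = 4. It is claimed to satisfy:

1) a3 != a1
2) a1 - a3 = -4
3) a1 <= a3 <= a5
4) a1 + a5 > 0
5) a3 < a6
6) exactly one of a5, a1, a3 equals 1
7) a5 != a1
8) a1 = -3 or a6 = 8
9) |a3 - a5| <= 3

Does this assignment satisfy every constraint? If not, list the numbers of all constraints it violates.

All constraints are satisfied.

1) a3 = 1, a1 = -3; distinct — holds.
2) a1 - a3 = -3 - 1 = -4 — holds.
3) values -3 <= 1 <= 4 — holds.
4) a1 + a5 = -3 + 4 = 1; 1 > 0 — holds.
5) a3 = 1, a6 = 6; 1 < 6 — holds.
6) a5=4, a1=-3, a3=1; 1 of them equals 1 — holds.
7) a5 = 4, a1 = -3; distinct — holds.
8) a1 = -3 = -3 (first disjunct) — holds.
9) |1 - 4| = 3; 3 ≤ 3 — holds.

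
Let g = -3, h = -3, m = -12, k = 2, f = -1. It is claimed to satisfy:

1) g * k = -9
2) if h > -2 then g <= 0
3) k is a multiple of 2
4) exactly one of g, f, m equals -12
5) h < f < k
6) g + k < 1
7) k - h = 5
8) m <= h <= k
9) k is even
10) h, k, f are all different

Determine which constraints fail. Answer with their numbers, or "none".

1) g * k = -3 * 2 = -6, not -9  FAIL
2) h = -3, not > -2; antecedent false, conditional vacuously true  OK
3) 2 / 2 = 1, so 2 divides 2  OK
4) g=-3, f=-1, m=-12; 1 of them equals -12  OK
5) values -3 < -1 < 2  OK
6) g + k = -3 + 2 = -1; -1 < 1  OK
7) k - h = 2 - (-3) = 5  OK
8) values -12 <= -3 <= 2  OK
9) k = 2 is even  OK
10) values -3, 2, -1 are pairwise distinct  OK

No — constraint 1 is not satisfied.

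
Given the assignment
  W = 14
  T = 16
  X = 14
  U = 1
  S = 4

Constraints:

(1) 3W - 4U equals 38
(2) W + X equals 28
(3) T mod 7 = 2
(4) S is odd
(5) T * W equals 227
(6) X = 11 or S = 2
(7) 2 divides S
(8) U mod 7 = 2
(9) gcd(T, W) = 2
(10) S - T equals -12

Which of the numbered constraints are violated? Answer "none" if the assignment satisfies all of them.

(1) 3W - 4U = 3(14) - 4(1) = 38 — satisfied.
(2) W + X = 14 + 14 = 28 — satisfied.
(3) 16 mod 7 = 2 — satisfied.
(4) S = 4 is even — violated.
(5) T * W = 16 * 14 = 224, not 227 — violated.
(6) X = 14 ≠ 11 and S = 4 ≠ 2; both disjuncts false — violated.
(7) 4 / 2 = 2, so 2 divides 4 — satisfied.
(8) 1 mod 7 = 1, not 2 — violated.
(9) gcd(16, 14) = 2 — satisfied.
(10) S - T = 4 - 16 = -12 — satisfied.

Violated: 4, 5, 6, and 8.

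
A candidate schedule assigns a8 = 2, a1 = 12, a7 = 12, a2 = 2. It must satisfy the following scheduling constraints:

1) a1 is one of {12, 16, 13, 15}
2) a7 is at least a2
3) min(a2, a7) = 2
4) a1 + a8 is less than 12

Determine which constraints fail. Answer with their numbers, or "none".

1) a1 = 12 is in {12, 16, 13, 15} — holds.
2) a7 = 12, a2 = 2; 12 ≥ 2 — holds.
3) min(2, 12) = 2 — holds.
4) a1 + a8 = 12 + 2 = 14; 14 ≥ 12, bound 12 not met — fails.

Violated: 4.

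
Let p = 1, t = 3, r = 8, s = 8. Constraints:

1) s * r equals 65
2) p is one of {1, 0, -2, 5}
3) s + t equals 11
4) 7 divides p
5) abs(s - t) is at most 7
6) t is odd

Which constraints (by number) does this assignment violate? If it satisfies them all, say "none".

1) s * r = 8 * 8 = 64, not 65  ✘
2) p = 1 is in {1, 0, -2, 5}  ✔
3) s + t = 8 + 3 = 11  ✔
4) 1 = 7*0 + 1, so 7 does not divide 1  ✘
5) abs(8 - 3) = 5; 5 ≤ 7  ✔
6) t = 3 is odd  ✔

Constraints 1, 4 are violated.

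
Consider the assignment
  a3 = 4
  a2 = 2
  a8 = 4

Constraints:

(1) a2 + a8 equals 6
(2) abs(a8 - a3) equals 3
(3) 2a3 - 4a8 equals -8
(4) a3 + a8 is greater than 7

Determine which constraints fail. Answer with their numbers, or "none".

(1) a2 + a8 = 2 + 4 = 6 — satisfied.
(2) abs(4 - 4) = 0, not 3 — violated.
(3) 2a3 - 4a8 = 2(4) - 4(4) = -8 — satisfied.
(4) a3 + a8 = 4 + 4 = 8; 8 > 7 — satisfied.

No — constraint 2 is not satisfied.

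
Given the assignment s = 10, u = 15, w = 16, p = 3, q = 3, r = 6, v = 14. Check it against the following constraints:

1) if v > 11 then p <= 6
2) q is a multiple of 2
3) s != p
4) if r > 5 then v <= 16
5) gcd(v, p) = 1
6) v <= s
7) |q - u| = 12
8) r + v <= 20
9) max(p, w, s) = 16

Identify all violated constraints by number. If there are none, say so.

1) v = 14 > 11, so we need p ≤ 6; p = 3 ≤ 6  ✓
2) 3 = 2*1 + 1, so 2 does not divide 3  ✗
3) s = 10, p = 3; distinct  ✓
4) r = 6 > 5, so we need v ≤ 16; v = 14 ≤ 16  ✓
5) gcd(14, 3) = 1  ✓
6) v = 14, s = 10; 14 > 10 (want ≤)  ✗
7) |3 - 15| = 12  ✓
8) r + v = 6 + 14 = 20; 20 ≤ 20  ✓
9) max(3, 16, 10) = 16  ✓

Constraints 2 and 6 are violated.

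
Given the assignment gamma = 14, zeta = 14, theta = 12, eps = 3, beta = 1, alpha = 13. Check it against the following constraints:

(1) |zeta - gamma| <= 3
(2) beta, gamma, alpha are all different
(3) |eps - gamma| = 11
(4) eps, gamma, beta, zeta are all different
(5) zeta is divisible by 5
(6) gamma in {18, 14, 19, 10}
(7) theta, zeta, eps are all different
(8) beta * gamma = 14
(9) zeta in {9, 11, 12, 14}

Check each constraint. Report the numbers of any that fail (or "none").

Violated: 4 and 5.

(1) |14 - 14| = 0; 0 ≤ 3 — holds.
(2) values 1, 14, 13 are pairwise distinct — holds.
(3) |3 - 14| = 11 — holds.
(4) gamma = zeta = 14, not all different — does not hold.
(5) 14 = 5*2 + 4, so 5 does not divide 14 — does not hold.
(6) gamma = 14 is in {18, 14, 19, 10} — holds.
(7) values 12, 14, 3 are pairwise distinct — holds.
(8) beta * gamma = 1 * 14 = 14 — holds.
(9) zeta = 14 is in {9, 11, 12, 14} — holds.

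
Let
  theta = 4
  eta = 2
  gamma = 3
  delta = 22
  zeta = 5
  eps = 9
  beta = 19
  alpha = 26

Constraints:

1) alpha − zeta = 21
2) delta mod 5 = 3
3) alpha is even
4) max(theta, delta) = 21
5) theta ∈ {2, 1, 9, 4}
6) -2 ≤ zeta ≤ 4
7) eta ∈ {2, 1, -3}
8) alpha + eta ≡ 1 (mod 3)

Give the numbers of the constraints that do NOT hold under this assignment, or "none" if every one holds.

1) alpha − zeta = 26 − 5 = 21  yes
2) 22 mod 5 = 2, not 3  no
3) alpha = 26 is even  yes
4) max(4, 22) = 22, not 21  no
5) theta = 4 is in {2, 1, 9, 4}  yes
6) zeta = 5 is outside [-2, 4]  no
7) eta = 2 is in {2, 1, -3}  yes
8) alpha + eta = 28; 28 mod 3 = 1  yes

The assignment fails constraints 2, 4, and 6.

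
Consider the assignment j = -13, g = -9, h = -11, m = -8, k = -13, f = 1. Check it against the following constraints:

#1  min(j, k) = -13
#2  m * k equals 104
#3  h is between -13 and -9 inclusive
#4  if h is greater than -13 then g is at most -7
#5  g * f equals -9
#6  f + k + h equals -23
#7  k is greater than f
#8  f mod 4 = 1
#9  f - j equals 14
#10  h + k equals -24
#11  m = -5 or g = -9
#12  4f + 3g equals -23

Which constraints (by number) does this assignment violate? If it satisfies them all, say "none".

Constraint 7 is violated.

#1 min(-13, -13) = -13  ✔
#2 m * k = -8 * (-13) = 104  ✔
#3 h = -11 lies in [-13, -9]  ✔
#4 h = -11 > -13, so we need g ≤ -7; g = -9 ≤ -7  ✔
#5 g * f = -9 * 1 = -9  ✔
#6 f + k + h = 1 + (-13) + (-11) = -23  ✔
#7 k = -13, f = 1; -13 ≤ 1 (want >)  ✘
#8 1 mod 4 = 1  ✔
#9 f - j = 1 - (-13) = 14  ✔
#10 h + k = -11 + (-13) = -24  ✔
#11 m = -8 ≠ -5, but g = -9 = -9 (second disjunct)  ✔
#12 4f + 3g = 4(1) + 3(-9) = -23  ✔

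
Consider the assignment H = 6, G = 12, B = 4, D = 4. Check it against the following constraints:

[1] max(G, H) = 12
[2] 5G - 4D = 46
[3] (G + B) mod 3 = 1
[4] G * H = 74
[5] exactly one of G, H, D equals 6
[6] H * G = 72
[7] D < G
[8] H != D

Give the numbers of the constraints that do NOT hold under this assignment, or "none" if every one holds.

[1] max(12, 6) = 12  holds
[2] 5G - 4D = 5(12) - 4(4) = 44, not 46  fails
[3] G + B = 16; 16 mod 3 = 1  holds
[4] G * H = 12 * 6 = 72, not 74  fails
[5] G=12, H=6, D=4; 1 of them equals 6  holds
[6] H * G = 6 * 12 = 72  holds
[7] D = 4, G = 12; 4 < 12  holds
[8] H = 6, D = 4; distinct  holds

No — constraints 2 and 4 are not satisfied.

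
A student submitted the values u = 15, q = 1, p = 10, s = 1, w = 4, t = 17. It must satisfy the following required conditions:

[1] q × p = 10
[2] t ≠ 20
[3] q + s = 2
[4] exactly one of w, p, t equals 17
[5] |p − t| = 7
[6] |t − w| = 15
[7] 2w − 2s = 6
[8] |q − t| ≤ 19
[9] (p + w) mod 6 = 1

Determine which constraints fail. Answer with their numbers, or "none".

No — constraints 6, 9 are not satisfied.

[1] q × p = 1 × 10 = 10  ✔
[2] t = 17, and 17 ≠ 20  ✔
[3] q + s = 1 + 1 = 2  ✔
[4] w=4, p=10, t=17; 1 of them equals 17  ✔
[5] |10 − 17| = 7  ✔
[6] |17 − 4| = 13, not 15  ✘
[7] 2w − 2s = 2(4) − 2(1) = 6  ✔
[8] |1 − 17| = 16; 16 ≤ 19  ✔
[9] p + w = 14; 14 mod 6 = 2, not 1  ✘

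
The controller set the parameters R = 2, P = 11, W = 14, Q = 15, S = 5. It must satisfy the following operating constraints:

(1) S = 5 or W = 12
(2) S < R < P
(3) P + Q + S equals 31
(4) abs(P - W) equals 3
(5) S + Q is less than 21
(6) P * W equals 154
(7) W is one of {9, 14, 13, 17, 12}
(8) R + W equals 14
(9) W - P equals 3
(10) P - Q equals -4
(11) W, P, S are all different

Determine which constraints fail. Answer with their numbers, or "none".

(1) S = 5 = 5 (first disjunct)  true
(2) values 5, 2, 11; S = 5 is not < R = 2  false
(3) P + Q + S = 11 + 15 + 5 = 31  true
(4) abs(11 - 14) = 3  true
(5) S + Q = 5 + 15 = 20; 20 < 21  true
(6) P * W = 11 * 14 = 154  true
(7) W = 14 is in {9, 14, 13, 17, 12}  true
(8) R + W = 2 + 14 = 16, not 14  false
(9) W - P = 14 - 11 = 3  true
(10) P - Q = 11 - 15 = -4  true
(11) values 14, 11, 5 are pairwise distinct  true

Constraints 2, 8 are violated.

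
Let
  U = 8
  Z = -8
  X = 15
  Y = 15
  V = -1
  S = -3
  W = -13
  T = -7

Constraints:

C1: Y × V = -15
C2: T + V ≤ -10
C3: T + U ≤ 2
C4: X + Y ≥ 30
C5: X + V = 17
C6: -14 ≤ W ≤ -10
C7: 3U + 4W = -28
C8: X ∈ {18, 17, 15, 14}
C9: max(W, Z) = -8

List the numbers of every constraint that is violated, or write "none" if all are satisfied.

C1: Y × V = 15 × (-1) = -15 — holds.
C2: T + V = -7 + (-1) = -8; -8 > -10, bound -10 not met — does not hold.
C3: T + U = -7 + 8 = 1; 1 ≤ 2 — holds.
C4: X + Y = 15 + 15 = 30; 30 ≥ 30 — holds.
C5: X + V = 15 + (-1) = 14, not 17 — does not hold.
C6: W = -13 lies in [-14, -10] — holds.
C7: 3U + 4W = 3(8) + 4(-13) = -28 — holds.
C8: X = 15 is in {18, 17, 15, 14} — holds.
C9: max(-13, -8) = -8 — holds.

No — constraints 2, 5 are not satisfied.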